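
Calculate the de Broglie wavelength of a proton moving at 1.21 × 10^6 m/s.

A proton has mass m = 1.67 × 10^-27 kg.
3.28 × 10^-13 m

Using the de Broglie relation λ = h/(mv):

λ = h/(mv)
λ = (6.626 × 10^-34 J·s) / (1.67 × 10^-27 kg × 1.21 × 10^6 m/s)
λ = 3.28 × 10^-13 m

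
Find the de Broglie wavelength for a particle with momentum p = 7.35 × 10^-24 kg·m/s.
9.01 × 10^-11 m

Using the de Broglie relation λ = h/p:

λ = h/p
λ = (6.626 × 10^-34 J·s) / (7.35 × 10^-24 kg·m/s)
λ = 9.01 × 10^-11 m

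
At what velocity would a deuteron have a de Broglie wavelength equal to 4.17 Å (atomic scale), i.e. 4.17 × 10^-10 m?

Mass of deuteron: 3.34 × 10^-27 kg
4.76 × 10^2 m/s

From λ = h/(mv), solve for v:

v = h/(mλ)
v = (6.626 × 10^-34 J·s) / (3.34 × 10^-27 kg × 4.17 × 10^-10 m)
v = 4.76 × 10^2 m/s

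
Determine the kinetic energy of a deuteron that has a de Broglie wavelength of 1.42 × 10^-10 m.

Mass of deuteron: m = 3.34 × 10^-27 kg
3.26 × 10^-21 J (or 0.0203 eV)

From λ = h/√(2mKE), we solve for KE:

λ² = h²/(2mKE)
KE = h²/(2mλ²)
KE = (6.626 × 10^-34 J·s)² / (2 × 3.34 × 10^-27 kg × (1.42 × 10^-10 m)²)
KE = 3.26 × 10^-21 J
KE = 0.0203 eV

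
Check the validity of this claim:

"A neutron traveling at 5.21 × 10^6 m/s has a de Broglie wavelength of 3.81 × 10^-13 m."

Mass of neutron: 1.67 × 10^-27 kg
False

The claim is incorrect.

Using λ = h/(mv):
λ = (6.626 × 10^-34 J·s) / (1.67 × 10^-27 kg × 5.21 × 10^6 m/s)
λ = 7.62 × 10^-14 m

The actual wavelength differs from the claimed 3.81 × 10^-13 m.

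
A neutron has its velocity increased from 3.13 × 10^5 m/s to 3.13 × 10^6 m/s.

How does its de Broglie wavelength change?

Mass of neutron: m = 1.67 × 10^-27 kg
The wavelength decreases by a factor of 10.

Using λ = h/(mv):

Initial wavelength: λ₁ = h/(mv₁) = 1.27 × 10^-12 m
Final wavelength: λ₂ = h/(mv₂) = 1.27 × 10^-13 m

Since λ ∝ 1/v, when velocity increases by a factor of 10, the wavelength decreases by a factor of 10.

λ₂/λ₁ = v₁/v₂ = 1/10

The wavelength decreases by a factor of 10.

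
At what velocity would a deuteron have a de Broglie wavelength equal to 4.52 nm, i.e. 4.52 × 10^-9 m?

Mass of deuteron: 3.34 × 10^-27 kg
4.39 × 10^1 m/s

From λ = h/(mv), solve for v:

v = h/(mλ)
v = (6.626 × 10^-34 J·s) / (3.34 × 10^-27 kg × 4.52 × 10^-9 m)
v = 4.39 × 10^1 m/s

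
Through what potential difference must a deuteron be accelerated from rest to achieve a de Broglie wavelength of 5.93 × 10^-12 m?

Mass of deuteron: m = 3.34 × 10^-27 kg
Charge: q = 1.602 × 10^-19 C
11.7 V

From λ = h/√(2mqV), we solve for V:

λ² = h²/(2mqV)
V = h²/(2mqλ²)
V = (6.626 × 10^-34 J·s)² / (2 × 3.34 × 10^-27 kg × 1.602 × 10^-19 C × (5.93 × 10^-12 m)²)
V = 11.7 V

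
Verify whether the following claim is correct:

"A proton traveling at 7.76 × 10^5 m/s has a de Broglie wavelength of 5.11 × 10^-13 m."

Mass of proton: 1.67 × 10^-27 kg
True

The claim is correct.

Using λ = h/(mv):
λ = (6.626 × 10^-34 J·s) / (1.67 × 10^-27 kg × 7.76 × 10^5 m/s)
λ = 5.11 × 10^-13 m

This matches the claimed value.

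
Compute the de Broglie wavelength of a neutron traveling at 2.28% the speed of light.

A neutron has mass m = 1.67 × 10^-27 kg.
5.80 × 10^-14 m

Using the de Broglie relation λ = h/(mv):

v = 2.28% × c = 6.835 × 10^6 m/s

λ = h/(mv)
λ = (6.626 × 10^-34 J·s) / (1.67 × 10^-27 kg × 6.835 × 10^6 m/s)
λ = 5.80 × 10^-14 m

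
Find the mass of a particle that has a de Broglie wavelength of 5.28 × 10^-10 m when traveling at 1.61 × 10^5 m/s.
7.79 × 10^-30 kg

From the de Broglie relation λ = h/(mv), we solve for m:

m = h/(λv)
m = (6.626 × 10^-34 J·s) / (5.28 × 10^-10 m × 1.61 × 10^5 m/s)
m = 7.79 × 10^-30 kg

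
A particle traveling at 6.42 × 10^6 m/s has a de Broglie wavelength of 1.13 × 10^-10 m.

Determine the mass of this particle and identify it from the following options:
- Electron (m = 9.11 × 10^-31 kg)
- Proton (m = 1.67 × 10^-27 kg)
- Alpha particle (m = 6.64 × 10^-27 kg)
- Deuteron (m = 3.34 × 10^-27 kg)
The particle is an electron.

From λ = h/(mv), solve for mass:

m = h/(λv)
m = (6.626 × 10^-34 J·s) / (1.13 × 10^-10 m × 6.42 × 10^6 m/s)
m = 9.13 × 10^-31 kg

Comparing with the listed masses, this is closest to an electron.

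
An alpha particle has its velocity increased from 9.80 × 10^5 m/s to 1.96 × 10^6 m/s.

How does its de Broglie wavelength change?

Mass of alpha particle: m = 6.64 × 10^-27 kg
The wavelength decreases by a factor of 2.

Using λ = h/(mv):

Initial wavelength: λ₁ = h/(mv₁) = 1.02 × 10^-13 m
Final wavelength: λ₂ = h/(mv₂) = 5.09 × 10^-14 m

Since λ ∝ 1/v, when velocity increases by a factor of 2, the wavelength decreases by a factor of 2.

λ₂/λ₁ = v₁/v₂ = 1/2

The wavelength decreases by a factor of 2.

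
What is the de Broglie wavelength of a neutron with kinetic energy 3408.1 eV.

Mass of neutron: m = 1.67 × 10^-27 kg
4.91 × 10^-13 m

Using λ = h/√(2mKE):

First convert KE to Joules: KE = 3408.1 eV = 5.460 × 10^-16 J

λ = h/√(2mKE)
λ = (6.626 × 10^-34 J·s) / √(2 × 1.67 × 10^-27 kg × 5.460 × 10^-16 J)
λ = 4.91 × 10^-13 m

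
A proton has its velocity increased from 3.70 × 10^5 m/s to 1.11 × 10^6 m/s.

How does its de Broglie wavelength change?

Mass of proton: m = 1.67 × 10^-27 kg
The wavelength decreases by a factor of 3.

Using λ = h/(mv):

Initial wavelength: λ₁ = h/(mv₁) = 1.07 × 10^-12 m
Final wavelength: λ₂ = h/(mv₂) = 3.57 × 10^-13 m

Since λ ∝ 1/v, when velocity increases by a factor of 3, the wavelength decreases by a factor of 3.

λ₂/λ₁ = v₁/v₂ = 1/3

The wavelength decreases by a factor of 3.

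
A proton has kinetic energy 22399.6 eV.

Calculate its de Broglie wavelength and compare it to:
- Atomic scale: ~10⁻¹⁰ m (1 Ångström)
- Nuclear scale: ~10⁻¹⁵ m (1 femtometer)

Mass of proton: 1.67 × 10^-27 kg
λ = 1.91 × 10^-13 m, which is between nuclear and atomic scales.

Using λ = h/√(2mKE):

KE = 22399.6 eV = 3.589 × 10^-15 J

λ = h/√(2mKE)
λ = (6.626 × 10^-34 J·s) / √(2 × 1.67 × 10^-27 kg × 3.589 × 10^-15 J)
λ = 1.91 × 10^-13 m

Comparison:
- Atomic scale (10⁻¹⁰ m): λ is 0.0019× this size
- Nuclear scale (10⁻¹⁵ m): λ is 1.9e+02× this size

The wavelength is between nuclear and atomic scales.

This wavelength is appropriate for probing atomic structure but too large for nuclear physics experiments.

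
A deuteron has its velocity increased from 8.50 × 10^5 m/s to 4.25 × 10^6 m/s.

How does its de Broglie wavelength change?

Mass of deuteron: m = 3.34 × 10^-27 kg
The wavelength decreases by a factor of 5.

Using λ = h/(mv):

Initial wavelength: λ₁ = h/(mv₁) = 2.33 × 10^-13 m
Final wavelength: λ₂ = h/(mv₂) = 4.67 × 10^-14 m

Since λ ∝ 1/v, when velocity increases by a factor of 5, the wavelength decreases by a factor of 5.

λ₂/λ₁ = v₁/v₂ = 1/5

The wavelength decreases by a factor of 5.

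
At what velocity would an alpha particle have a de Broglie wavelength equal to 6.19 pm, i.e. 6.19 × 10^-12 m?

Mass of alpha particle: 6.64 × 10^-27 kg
1.61 × 10^4 m/s

From λ = h/(mv), solve for v:

v = h/(mλ)
v = (6.626 × 10^-34 J·s) / (6.64 × 10^-27 kg × 6.19 × 10^-12 m)
v = 1.61 × 10^4 m/s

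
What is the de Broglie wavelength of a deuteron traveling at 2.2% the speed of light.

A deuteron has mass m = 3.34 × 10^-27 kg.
3.01 × 10^-14 m

Using the de Broglie relation λ = h/(mv):

v = 2.2% × c = 6.595 × 10^6 m/s

λ = h/(mv)
λ = (6.626 × 10^-34 J·s) / (3.34 × 10^-27 kg × 6.595 × 10^6 m/s)
λ = 3.01 × 10^-14 m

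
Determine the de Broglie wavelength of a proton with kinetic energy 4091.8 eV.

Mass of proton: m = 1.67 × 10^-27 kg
4.48 × 10^-13 m

Using λ = h/√(2mKE):

First convert KE to Joules: KE = 4091.8 eV = 6.556 × 10^-16 J

λ = h/√(2mKE)
λ = (6.626 × 10^-34 J·s) / √(2 × 1.67 × 10^-27 kg × 6.556 × 10^-16 J)
λ = 4.48 × 10^-13 m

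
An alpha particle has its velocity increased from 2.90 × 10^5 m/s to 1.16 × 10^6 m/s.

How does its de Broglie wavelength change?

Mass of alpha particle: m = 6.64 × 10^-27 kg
The wavelength decreases by a factor of 4.

Using λ = h/(mv):

Initial wavelength: λ₁ = h/(mv₁) = 3.44 × 10^-13 m
Final wavelength: λ₂ = h/(mv₂) = 8.60 × 10^-14 m

Since λ ∝ 1/v, when velocity increases by a factor of 4, the wavelength decreases by a factor of 4.

λ₂/λ₁ = v₁/v₂ = 1/4

The wavelength decreases by a factor of 4.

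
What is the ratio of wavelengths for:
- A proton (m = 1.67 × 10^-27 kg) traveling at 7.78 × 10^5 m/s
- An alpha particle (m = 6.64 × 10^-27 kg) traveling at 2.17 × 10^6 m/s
λ₁/λ₂ = 11.1

Using λ = h/(mv):

λ₁ = h/(m₁v₁) = 5.10 × 10^-13 m
λ₂ = h/(m₂v₂) = 4.60 × 10^-14 m

Ratio λ₁/λ₂ = (m₂v₂)/(m₁v₁)
         = (6.64 × 10^-27 kg × 2.17 × 10^6 m/s) / (1.67 × 10^-27 kg × 7.78 × 10^5 m/s)
         = 11.1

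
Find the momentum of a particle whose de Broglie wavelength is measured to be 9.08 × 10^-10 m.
7.30 × 10^-25 kg·m/s

From the de Broglie relation λ = h/p, we solve for p:

p = h/λ
p = (6.626 × 10^-34 J·s) / (9.08 × 10^-10 m)
p = 7.30 × 10^-25 kg·m/s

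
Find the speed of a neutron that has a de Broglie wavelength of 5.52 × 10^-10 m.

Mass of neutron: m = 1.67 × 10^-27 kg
7.19 × 10^2 m/s

From the de Broglie relation λ = h/(mv), we solve for v:

v = h/(mλ)
v = (6.626 × 10^-34 J·s) / (1.67 × 10^-27 kg × 5.52 × 10^-10 m)
v = 7.19 × 10^2 m/s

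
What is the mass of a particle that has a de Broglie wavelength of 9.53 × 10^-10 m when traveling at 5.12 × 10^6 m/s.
1.36 × 10^-31 kg

From the de Broglie relation λ = h/(mv), we solve for m:

m = h/(λv)
m = (6.626 × 10^-34 J·s) / (9.53 × 10^-10 m × 5.12 × 10^6 m/s)
m = 1.36 × 10^-31 kg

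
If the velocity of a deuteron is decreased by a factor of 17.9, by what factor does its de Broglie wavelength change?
The wavelength increases by a factor of 17.9.

From λ = h/(mv), the wavelength is inversely proportional to velocity:

λ ∝ 1/v

If v → v/17.9, then λ → 17.9λ

When velocity is decreased by a factor of 17.9, the wavelength increases by a factor of 17.9.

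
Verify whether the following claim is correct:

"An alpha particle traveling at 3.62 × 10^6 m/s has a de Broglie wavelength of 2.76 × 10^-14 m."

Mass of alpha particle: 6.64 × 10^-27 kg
True

The claim is correct.

Using λ = h/(mv):
λ = (6.626 × 10^-34 J·s) / (6.64 × 10^-27 kg × 3.62 × 10^6 m/s)
λ = 2.76 × 10^-14 m

This matches the claimed value.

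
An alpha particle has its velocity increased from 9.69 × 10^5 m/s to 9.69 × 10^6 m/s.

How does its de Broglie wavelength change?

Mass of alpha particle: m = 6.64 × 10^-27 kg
The wavelength decreases by a factor of 10.

Using λ = h/(mv):

Initial wavelength: λ₁ = h/(mv₁) = 1.03 × 10^-13 m
Final wavelength: λ₂ = h/(mv₂) = 1.03 × 10^-14 m

Since λ ∝ 1/v, when velocity increases by a factor of 10, the wavelength decreases by a factor of 10.

λ₂/λ₁ = v₁/v₂ = 1/10

The wavelength decreases by a factor of 10.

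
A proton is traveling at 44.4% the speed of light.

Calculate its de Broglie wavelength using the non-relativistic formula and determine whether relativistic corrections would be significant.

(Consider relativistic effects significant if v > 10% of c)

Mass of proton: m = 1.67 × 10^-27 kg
Yes, relativistic corrections are needed.

Using the non-relativistic de Broglie formula λ = h/(mv):

v = 44.4% × c = 1.331 × 10^8 m/s

λ = h/(mv)
λ = (6.626 × 10^-34 J·s) / (1.67 × 10^-27 kg × 1.331 × 10^8 m/s)
λ = 2.98 × 10^-15 m

Since v = 44.4% of c > 10% of c, relativistic corrections ARE significant and the actual wavelength would differ from this non-relativistic estimate.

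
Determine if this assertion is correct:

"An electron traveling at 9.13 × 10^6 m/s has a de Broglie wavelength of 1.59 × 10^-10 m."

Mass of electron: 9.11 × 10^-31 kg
False

The claim is incorrect.

Using λ = h/(mv):
λ = (6.626 × 10^-34 J·s) / (9.11 × 10^-31 kg × 9.13 × 10^6 m/s)
λ = 7.97 × 10^-11 m

The actual wavelength differs from the claimed 1.59 × 10^-10 m.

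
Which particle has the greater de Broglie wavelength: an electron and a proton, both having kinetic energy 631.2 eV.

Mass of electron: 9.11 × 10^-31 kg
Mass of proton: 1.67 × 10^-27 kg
The electron has the longer wavelength.

Using λ = h/√(2mKE):

For electron: λ₁ = h/√(2m₁KE) = 4.88 × 10^-11 m
For proton: λ₂ = h/√(2m₂KE) = 1.14 × 10^-12 m

Since λ ∝ 1/√m at constant kinetic energy, the lighter particle has the longer wavelength.

The electron has the longer de Broglie wavelength.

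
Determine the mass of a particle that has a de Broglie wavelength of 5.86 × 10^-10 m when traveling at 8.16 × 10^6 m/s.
1.39 × 10^-31 kg

From the de Broglie relation λ = h/(mv), we solve for m:

m = h/(λv)
m = (6.626 × 10^-34 J·s) / (5.86 × 10^-10 m × 8.16 × 10^6 m/s)
m = 1.39 × 10^-31 kg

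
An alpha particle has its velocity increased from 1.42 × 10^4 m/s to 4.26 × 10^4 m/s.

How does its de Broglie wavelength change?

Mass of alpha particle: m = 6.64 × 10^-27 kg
The wavelength decreases by a factor of 3.

Using λ = h/(mv):

Initial wavelength: λ₁ = h/(mv₁) = 7.03 × 10^-12 m
Final wavelength: λ₂ = h/(mv₂) = 2.34 × 10^-12 m

Since λ ∝ 1/v, when velocity increases by a factor of 3, the wavelength decreases by a factor of 3.

λ₂/λ₁ = v₁/v₂ = 1/3

The wavelength decreases by a factor of 3.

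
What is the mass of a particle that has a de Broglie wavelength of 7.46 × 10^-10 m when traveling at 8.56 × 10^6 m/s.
1.04 × 10^-31 kg

From the de Broglie relation λ = h/(mv), we solve for m:

m = h/(λv)
m = (6.626 × 10^-34 J·s) / (7.46 × 10^-10 m × 8.56 × 10^6 m/s)
m = 1.04 × 10^-31 kg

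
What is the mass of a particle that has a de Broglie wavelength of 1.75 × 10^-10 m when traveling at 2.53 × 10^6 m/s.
1.50 × 10^-30 kg

From the de Broglie relation λ = h/(mv), we solve for m:

m = h/(λv)
m = (6.626 × 10^-34 J·s) / (1.75 × 10^-10 m × 2.53 × 10^6 m/s)
m = 1.50 × 10^-30 kg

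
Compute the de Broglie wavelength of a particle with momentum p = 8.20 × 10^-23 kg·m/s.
8.08 × 10^-12 m

Using the de Broglie relation λ = h/p:

λ = h/p
λ = (6.626 × 10^-34 J·s) / (8.20 × 10^-23 kg·m/s)
λ = 8.08 × 10^-12 m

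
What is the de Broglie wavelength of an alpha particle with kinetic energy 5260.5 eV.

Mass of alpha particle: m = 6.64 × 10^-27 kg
1.98 × 10^-13 m

Using λ = h/√(2mKE):

First convert KE to Joules: KE = 5260.5 eV = 8.428 × 10^-16 J

λ = h/√(2mKE)
λ = (6.626 × 10^-34 J·s) / √(2 × 6.64 × 10^-27 kg × 8.428 × 10^-16 J)
λ = 1.98 × 10^-13 m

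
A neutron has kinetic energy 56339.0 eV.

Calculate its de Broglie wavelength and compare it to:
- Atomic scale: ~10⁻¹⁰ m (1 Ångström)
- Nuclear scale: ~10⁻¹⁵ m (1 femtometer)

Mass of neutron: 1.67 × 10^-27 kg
λ = 1.21 × 10^-13 m, which is between nuclear and atomic scales.

Using λ = h/√(2mKE):

KE = 56339.0 eV = 9.027 × 10^-15 J

λ = h/√(2mKE)
λ = (6.626 × 10^-34 J·s) / √(2 × 1.67 × 10^-27 kg × 9.027 × 10^-15 J)
λ = 1.21 × 10^-13 m

Comparison:
- Atomic scale (10⁻¹⁰ m): λ is 0.0012× this size
- Nuclear scale (10⁻¹⁵ m): λ is 1.2e+02× this size

The wavelength is between nuclear and atomic scales.

This wavelength is appropriate for probing atomic structure but too large for nuclear physics experiments.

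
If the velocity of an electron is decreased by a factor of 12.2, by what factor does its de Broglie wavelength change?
The wavelength increases by a factor of 12.2.

From λ = h/(mv), the wavelength is inversely proportional to velocity:

λ ∝ 1/v

If v → v/12.2, then λ → 12.2λ

When velocity is decreased by a factor of 12.2, the wavelength increases by a factor of 12.2.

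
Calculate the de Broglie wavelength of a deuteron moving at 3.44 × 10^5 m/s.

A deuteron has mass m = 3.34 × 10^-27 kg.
5.77 × 10^-13 m

Using the de Broglie relation λ = h/(mv):

λ = h/(mv)
λ = (6.626 × 10^-34 J·s) / (3.34 × 10^-27 kg × 3.44 × 10^5 m/s)
λ = 5.77 × 10^-13 m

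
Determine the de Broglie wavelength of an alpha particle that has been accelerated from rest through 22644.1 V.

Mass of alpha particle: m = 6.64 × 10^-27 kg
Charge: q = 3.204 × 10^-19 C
6.75 × 10^-14 m

When a particle is accelerated through voltage V, it gains kinetic energy KE = qV.

The de Broglie wavelength is then λ = h/√(2mqV):

λ = h/√(2mqV)
λ = (6.626 × 10^-34 J·s) / √(2 × 6.64 × 10^-27 kg × 3.204 × 10^-19 C × 22644.1 V)
λ = 6.75 × 10^-14 m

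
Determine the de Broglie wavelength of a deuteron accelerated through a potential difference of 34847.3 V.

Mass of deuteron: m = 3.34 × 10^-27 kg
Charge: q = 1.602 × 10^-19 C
1.09 × 10^-13 m

When a particle is accelerated through voltage V, it gains kinetic energy KE = qV.

The de Broglie wavelength is then λ = h/√(2mqV):

λ = h/√(2mqV)
λ = (6.626 × 10^-34 J·s) / √(2 × 3.34 × 10^-27 kg × 1.602 × 10^-19 C × 34847.3 V)
λ = 1.09 × 10^-13 m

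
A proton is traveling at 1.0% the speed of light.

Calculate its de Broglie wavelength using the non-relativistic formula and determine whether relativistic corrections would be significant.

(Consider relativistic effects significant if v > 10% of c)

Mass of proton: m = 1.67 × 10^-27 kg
No, relativistic corrections are not needed.

Using the non-relativistic de Broglie formula λ = h/(mv):

v = 1.0% × c = 2.998 × 10^6 m/s

λ = h/(mv)
λ = (6.626 × 10^-34 J·s) / (1.67 × 10^-27 kg × 2.998 × 10^6 m/s)
λ = 1.32 × 10^-13 m

Since v = 1.0% of c < 10% of c, relativistic corrections are NOT significant and this non-relativistic result is a good approximation.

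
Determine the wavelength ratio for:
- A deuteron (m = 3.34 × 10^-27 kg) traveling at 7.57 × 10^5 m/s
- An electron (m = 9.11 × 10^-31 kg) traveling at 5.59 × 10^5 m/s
λ₁/λ₂ = 2.01 × 10^-4

Using λ = h/(mv):

λ₁ = h/(m₁v₁) = 2.62 × 10^-13 m
λ₂ = h/(m₂v₂) = 1.30 × 10^-9 m

Ratio λ₁/λ₂ = (m₂v₂)/(m₁v₁)
         = (9.11 × 10^-31 kg × 5.59 × 10^5 m/s) / (3.34 × 10^-27 kg × 7.57 × 10^5 m/s)
         = 2.01 × 10^-4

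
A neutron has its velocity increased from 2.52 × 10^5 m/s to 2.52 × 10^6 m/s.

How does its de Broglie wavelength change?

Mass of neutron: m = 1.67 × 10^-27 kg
The wavelength decreases by a factor of 10.

Using λ = h/(mv):

Initial wavelength: λ₁ = h/(mv₁) = 1.57 × 10^-12 m
Final wavelength: λ₂ = h/(mv₂) = 1.57 × 10^-13 m

Since λ ∝ 1/v, when velocity increases by a factor of 10, the wavelength decreases by a factor of 10.

λ₂/λ₁ = v₁/v₂ = 1/10

The wavelength decreases by a factor of 10.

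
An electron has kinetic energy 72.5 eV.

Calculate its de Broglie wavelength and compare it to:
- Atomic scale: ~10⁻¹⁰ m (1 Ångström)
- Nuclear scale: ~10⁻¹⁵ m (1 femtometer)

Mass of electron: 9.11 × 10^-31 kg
λ = 1.44 × 10^-10 m, which is larger than typical atomic dimensions (~1 Å).

Using λ = h/√(2mKE):

KE = 72.5 eV = 1.162 × 10^-17 J

λ = h/√(2mKE)
λ = (6.626 × 10^-34 J·s) / √(2 × 9.11 × 10^-31 kg × 1.162 × 10^-17 J)
λ = 1.44 × 10^-10 m

Comparison:
- Atomic scale (10⁻¹⁰ m): λ is 1.4× this size
- Nuclear scale (10⁻¹⁵ m): λ is 1.4e+05× this size

The wavelength is larger than typical atomic dimensions (~1 Å).

This wavelength is significant for atomic-scale phenomena like electron diffraction from crystal lattices.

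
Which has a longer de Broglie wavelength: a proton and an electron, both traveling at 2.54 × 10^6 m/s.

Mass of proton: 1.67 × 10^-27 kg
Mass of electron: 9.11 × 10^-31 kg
The electron has the longer wavelength.

Using λ = h/(mv), since both particles have the same velocity, the wavelength depends only on mass.

For proton: λ₁ = h/(m₁v) = 1.56 × 10^-13 m
For electron: λ₂ = h/(m₂v) = 2.86 × 10^-10 m

Since λ ∝ 1/m at constant velocity, the lighter particle has the longer wavelength.

The electron has the longer de Broglie wavelength.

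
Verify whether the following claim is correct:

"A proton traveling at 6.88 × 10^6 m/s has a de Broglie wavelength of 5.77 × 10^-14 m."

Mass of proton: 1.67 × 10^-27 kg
True

The claim is correct.

Using λ = h/(mv):
λ = (6.626 × 10^-34 J·s) / (1.67 × 10^-27 kg × 6.88 × 10^6 m/s)
λ = 5.77 × 10^-14 m

This matches the claimed value.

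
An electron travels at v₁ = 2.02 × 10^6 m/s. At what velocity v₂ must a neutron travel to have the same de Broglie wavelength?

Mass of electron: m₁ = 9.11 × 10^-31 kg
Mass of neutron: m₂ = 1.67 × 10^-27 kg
v₂ = 1.10 × 10^3 m/s

For equal de Broglie wavelengths: λ₁ = λ₂

h/(m₁v₁) = h/(m₂v₂)
m₁v₁ = m₂v₂
v₂ = v₁ · (m₁/m₂)

v₂ = 2.02 × 10^6 m/s × (9.11 × 10^-31 kg / 1.67 × 10^-27 kg)
v₂ = 1.10 × 10^3 m/s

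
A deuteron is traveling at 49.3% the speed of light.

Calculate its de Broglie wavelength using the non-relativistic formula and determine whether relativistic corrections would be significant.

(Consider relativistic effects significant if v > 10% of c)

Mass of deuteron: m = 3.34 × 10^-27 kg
Yes, relativistic corrections are needed.

Using the non-relativistic de Broglie formula λ = h/(mv):

v = 49.3% × c = 1.478 × 10^8 m/s

λ = h/(mv)
λ = (6.626 × 10^-34 J·s) / (3.34 × 10^-27 kg × 1.478 × 10^8 m/s)
λ = 1.34 × 10^-15 m

Since v = 49.3% of c > 10% of c, relativistic corrections ARE significant and the actual wavelength would differ from this non-relativistic estimate.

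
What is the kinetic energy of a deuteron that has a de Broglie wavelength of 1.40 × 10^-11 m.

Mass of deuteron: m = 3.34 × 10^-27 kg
3.35 × 10^-19 J (or 2.09 eV)

From λ = h/√(2mKE), we solve for KE:

λ² = h²/(2mKE)
KE = h²/(2mλ²)
KE = (6.626 × 10^-34 J·s)² / (2 × 3.34 × 10^-27 kg × (1.40 × 10^-11 m)²)
KE = 3.35 × 10^-19 J
KE = 2.09 eV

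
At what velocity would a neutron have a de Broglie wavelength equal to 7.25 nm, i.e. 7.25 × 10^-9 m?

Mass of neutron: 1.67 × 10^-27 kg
5.47 × 10^1 m/s

From λ = h/(mv), solve for v:

v = h/(mλ)
v = (6.626 × 10^-34 J·s) / (1.67 × 10^-27 kg × 7.25 × 10^-9 m)
v = 5.47 × 10^1 m/s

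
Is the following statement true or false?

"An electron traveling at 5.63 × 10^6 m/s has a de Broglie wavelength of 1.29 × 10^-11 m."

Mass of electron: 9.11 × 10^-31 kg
False

The claim is incorrect.

Using λ = h/(mv):
λ = (6.626 × 10^-34 J·s) / (9.11 × 10^-31 kg × 5.63 × 10^6 m/s)
λ = 1.29 × 10^-10 m

The actual wavelength differs from the claimed 1.29 × 10^-11 m.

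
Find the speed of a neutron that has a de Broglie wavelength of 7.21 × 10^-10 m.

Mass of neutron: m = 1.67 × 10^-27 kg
5.50 × 10^2 m/s

From the de Broglie relation λ = h/(mv), we solve for v:

v = h/(mλ)
v = (6.626 × 10^-34 J·s) / (1.67 × 10^-27 kg × 7.21 × 10^-10 m)
v = 5.50 × 10^2 m/s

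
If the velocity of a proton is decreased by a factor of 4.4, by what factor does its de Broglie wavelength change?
The wavelength increases by a factor of 4.4.

From λ = h/(mv), the wavelength is inversely proportional to velocity:

λ ∝ 1/v

If v → v/4.4, then λ → 4.4λ

When velocity is decreased by a factor of 4.4, the wavelength increases by a factor of 4.4.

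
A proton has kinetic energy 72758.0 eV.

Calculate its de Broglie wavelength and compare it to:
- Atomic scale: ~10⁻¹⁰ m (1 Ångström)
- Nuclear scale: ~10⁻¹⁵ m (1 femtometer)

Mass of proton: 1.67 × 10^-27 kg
λ = 1.06 × 10^-13 m, which is between nuclear and atomic scales.

Using λ = h/√(2mKE):

KE = 72758.0 eV = 1.166 × 10^-14 J

λ = h/√(2mKE)
λ = (6.626 × 10^-34 J·s) / √(2 × 1.67 × 10^-27 kg × 1.166 × 10^-14 J)
λ = 1.06 × 10^-13 m

Comparison:
- Atomic scale (10⁻¹⁰ m): λ is 0.0011× this size
- Nuclear scale (10⁻¹⁵ m): λ is 1.1e+02× this size

The wavelength is between nuclear and atomic scales.

This wavelength is appropriate for probing atomic structure but too large for nuclear physics experiments.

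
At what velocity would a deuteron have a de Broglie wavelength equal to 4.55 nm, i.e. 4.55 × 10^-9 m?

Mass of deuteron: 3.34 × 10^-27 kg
4.36 × 10^1 m/s

From λ = h/(mv), solve for v:

v = h/(mλ)
v = (6.626 × 10^-34 J·s) / (3.34 × 10^-27 kg × 4.55 × 10^-9 m)
v = 4.36 × 10^1 m/s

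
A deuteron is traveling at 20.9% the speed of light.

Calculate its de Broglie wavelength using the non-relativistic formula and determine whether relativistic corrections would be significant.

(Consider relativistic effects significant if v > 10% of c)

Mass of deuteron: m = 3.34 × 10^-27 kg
Yes, relativistic corrections are needed.

Using the non-relativistic de Broglie formula λ = h/(mv):

v = 20.9% × c = 6.266 × 10^7 m/s

λ = h/(mv)
λ = (6.626 × 10^-34 J·s) / (3.34 × 10^-27 kg × 6.266 × 10^7 m/s)
λ = 3.17 × 10^-15 m

Since v = 20.9% of c > 10% of c, relativistic corrections ARE significant and the actual wavelength would differ from this non-relativistic estimate.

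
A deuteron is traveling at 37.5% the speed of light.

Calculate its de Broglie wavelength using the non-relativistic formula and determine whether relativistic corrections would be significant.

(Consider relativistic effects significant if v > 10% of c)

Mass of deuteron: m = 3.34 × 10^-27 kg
Yes, relativistic corrections are needed.

Using the non-relativistic de Broglie formula λ = h/(mv):

v = 37.5% × c = 1.124 × 10^8 m/s

λ = h/(mv)
λ = (6.626 × 10^-34 J·s) / (3.34 × 10^-27 kg × 1.124 × 10^8 m/s)
λ = 1.76 × 10^-15 m

Since v = 37.5% of c > 10% of c, relativistic corrections ARE significant and the actual wavelength would differ from this non-relativistic estimate.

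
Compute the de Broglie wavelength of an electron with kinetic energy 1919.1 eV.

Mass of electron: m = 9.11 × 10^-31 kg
2.80 × 10^-11 m

Using λ = h/√(2mKE):

First convert KE to Joules: KE = 1919.1 eV = 3.075 × 10^-16 J

λ = h/√(2mKE)
λ = (6.626 × 10^-34 J·s) / √(2 × 9.11 × 10^-31 kg × 3.075 × 10^-16 J)
λ = 2.80 × 10^-11 m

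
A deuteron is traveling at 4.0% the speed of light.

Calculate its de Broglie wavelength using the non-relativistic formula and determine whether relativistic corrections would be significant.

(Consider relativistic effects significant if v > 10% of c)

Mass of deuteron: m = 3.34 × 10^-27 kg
No, relativistic corrections are not needed.

Using the non-relativistic de Broglie formula λ = h/(mv):

v = 4.0% × c = 1.199 × 10^7 m/s

λ = h/(mv)
λ = (6.626 × 10^-34 J·s) / (3.34 × 10^-27 kg × 1.199 × 10^7 m/s)
λ = 1.65 × 10^-14 m

Since v = 4.0% of c < 10% of c, relativistic corrections are NOT significant and this non-relativistic result is a good approximation.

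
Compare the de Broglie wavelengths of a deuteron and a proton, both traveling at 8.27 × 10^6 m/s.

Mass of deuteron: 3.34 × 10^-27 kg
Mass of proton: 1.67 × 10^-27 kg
The proton has the longer wavelength.

Using λ = h/(mv), since both particles have the same velocity, the wavelength depends only on mass.

For deuteron: λ₁ = h/(m₁v) = 2.40 × 10^-14 m
For proton: λ₂ = h/(m₂v) = 4.80 × 10^-14 m

Since λ ∝ 1/m at constant velocity, the lighter particle has the longer wavelength.

The proton has the longer de Broglie wavelength.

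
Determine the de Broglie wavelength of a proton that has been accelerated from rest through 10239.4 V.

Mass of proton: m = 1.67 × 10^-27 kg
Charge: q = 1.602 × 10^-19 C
2.83 × 10^-13 m

When a particle is accelerated through voltage V, it gains kinetic energy KE = qV.

The de Broglie wavelength is then λ = h/√(2mqV):

λ = h/√(2mqV)
λ = (6.626 × 10^-34 J·s) / √(2 × 1.67 × 10^-27 kg × 1.602 × 10^-19 C × 10239.4 V)
λ = 2.83 × 10^-13 m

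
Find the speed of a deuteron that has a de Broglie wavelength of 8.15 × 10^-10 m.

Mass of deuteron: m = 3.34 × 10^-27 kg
2.43 × 10^2 m/s

From the de Broglie relation λ = h/(mv), we solve for v:

v = h/(mλ)
v = (6.626 × 10^-34 J·s) / (3.34 × 10^-27 kg × 8.15 × 10^-10 m)
v = 2.43 × 10^2 m/s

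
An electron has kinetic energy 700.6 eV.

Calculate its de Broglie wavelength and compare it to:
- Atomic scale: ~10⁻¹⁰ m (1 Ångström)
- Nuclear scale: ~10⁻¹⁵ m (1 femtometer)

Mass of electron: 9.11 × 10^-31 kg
λ = 4.63 × 10^-11 m, which is between nuclear and atomic scales.

Using λ = h/√(2mKE):

KE = 700.6 eV = 1.122 × 10^-16 J

λ = h/√(2mKE)
λ = (6.626 × 10^-34 J·s) / √(2 × 9.11 × 10^-31 kg × 1.122 × 10^-16 J)
λ = 4.63 × 10^-11 m

Comparison:
- Atomic scale (10⁻¹⁰ m): λ is 0.46× this size
- Nuclear scale (10⁻¹⁵ m): λ is 4.6e+04× this size

The wavelength is between nuclear and atomic scales.

This wavelength is appropriate for probing atomic structure but too large for nuclear physics experiments.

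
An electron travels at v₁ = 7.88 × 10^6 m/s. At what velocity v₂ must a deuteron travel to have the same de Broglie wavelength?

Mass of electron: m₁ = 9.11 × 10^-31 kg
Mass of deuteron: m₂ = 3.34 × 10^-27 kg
v₂ = 2.15 × 10^3 m/s

For equal de Broglie wavelengths: λ₁ = λ₂

h/(m₁v₁) = h/(m₂v₂)
m₁v₁ = m₂v₂
v₂ = v₁ · (m₁/m₂)

v₂ = 7.88 × 10^6 m/s × (9.11 × 10^-31 kg / 3.34 × 10^-27 kg)
v₂ = 2.15 × 10^3 m/s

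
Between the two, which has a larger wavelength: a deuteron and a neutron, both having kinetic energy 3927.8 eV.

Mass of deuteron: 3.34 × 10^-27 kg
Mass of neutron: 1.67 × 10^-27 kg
The neutron has the longer wavelength.

Using λ = h/√(2mKE):

For deuteron: λ₁ = h/√(2m₁KE) = 3.23 × 10^-13 m
For neutron: λ₂ = h/√(2m₂KE) = 4.57 × 10^-13 m

Since λ ∝ 1/√m at constant kinetic energy, the lighter particle has the longer wavelength.

The neutron has the longer de Broglie wavelength.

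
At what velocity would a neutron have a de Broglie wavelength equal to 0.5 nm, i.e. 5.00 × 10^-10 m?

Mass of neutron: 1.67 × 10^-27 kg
7.94 × 10^2 m/s

From λ = h/(mv), solve for v:

v = h/(mλ)
v = (6.626 × 10^-34 J·s) / (1.67 × 10^-27 kg × 5.00 × 10^-10 m)
v = 7.94 × 10^2 m/s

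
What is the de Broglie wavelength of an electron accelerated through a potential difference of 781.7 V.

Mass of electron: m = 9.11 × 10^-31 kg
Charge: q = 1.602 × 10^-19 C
4.39 × 10^-11 m

When a particle is accelerated through voltage V, it gains kinetic energy KE = qV.

The de Broglie wavelength is then λ = h/√(2mqV):

λ = h/√(2mqV)
λ = (6.626 × 10^-34 J·s) / √(2 × 9.11 × 10^-31 kg × 1.602 × 10^-19 C × 781.7 V)
λ = 4.39 × 10^-11 m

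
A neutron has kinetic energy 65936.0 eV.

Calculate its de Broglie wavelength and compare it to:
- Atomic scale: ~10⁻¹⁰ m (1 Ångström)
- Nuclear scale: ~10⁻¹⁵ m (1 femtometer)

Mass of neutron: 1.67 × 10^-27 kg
λ = 1.12 × 10^-13 m, which is between nuclear and atomic scales.

Using λ = h/√(2mKE):

KE = 65936.0 eV = 1.056 × 10^-14 J

λ = h/√(2mKE)
λ = (6.626 × 10^-34 J·s) / √(2 × 1.67 × 10^-27 kg × 1.056 × 10^-14 J)
λ = 1.12 × 10^-13 m

Comparison:
- Atomic scale (10⁻¹⁰ m): λ is 0.0011× this size
- Nuclear scale (10⁻¹⁵ m): λ is 1.1e+02× this size

The wavelength is between nuclear and atomic scales.

This wavelength is appropriate for probing atomic structure but too large for nuclear physics experiments.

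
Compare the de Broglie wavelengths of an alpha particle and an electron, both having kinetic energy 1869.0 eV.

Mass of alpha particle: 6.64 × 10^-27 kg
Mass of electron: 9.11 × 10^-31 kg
The electron has the longer wavelength.

Using λ = h/√(2mKE):

For alpha particle: λ₁ = h/√(2m₁KE) = 3.32 × 10^-13 m
For electron: λ₂ = h/√(2m₂KE) = 2.84 × 10^-11 m

Since λ ∝ 1/√m at constant kinetic energy, the lighter particle has the longer wavelength.

The electron has the longer de Broglie wavelength.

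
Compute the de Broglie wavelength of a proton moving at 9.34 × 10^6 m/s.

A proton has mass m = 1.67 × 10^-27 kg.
4.25 × 10^-14 m

Using the de Broglie relation λ = h/(mv):

λ = h/(mv)
λ = (6.626 × 10^-34 J·s) / (1.67 × 10^-27 kg × 9.34 × 10^6 m/s)
λ = 4.25 × 10^-14 m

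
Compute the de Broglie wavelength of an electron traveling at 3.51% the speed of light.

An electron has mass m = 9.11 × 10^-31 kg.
6.91 × 10^-11 m

Using the de Broglie relation λ = h/(mv):

v = 3.51% × c = 1.052 × 10^7 m/s

λ = h/(mv)
λ = (6.626 × 10^-34 J·s) / (9.11 × 10^-31 kg × 1.052 × 10^7 m/s)
λ = 6.91 × 10^-11 m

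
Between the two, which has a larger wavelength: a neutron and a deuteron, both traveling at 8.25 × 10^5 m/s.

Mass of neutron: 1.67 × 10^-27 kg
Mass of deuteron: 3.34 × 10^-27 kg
The neutron has the longer wavelength.

Using λ = h/(mv), since both particles have the same velocity, the wavelength depends only on mass.

For neutron: λ₁ = h/(m₁v) = 4.81 × 10^-13 m
For deuteron: λ₂ = h/(m₂v) = 2.40 × 10^-13 m

Since λ ∝ 1/m at constant velocity, the lighter particle has the longer wavelength.

The neutron has the longer de Broglie wavelength.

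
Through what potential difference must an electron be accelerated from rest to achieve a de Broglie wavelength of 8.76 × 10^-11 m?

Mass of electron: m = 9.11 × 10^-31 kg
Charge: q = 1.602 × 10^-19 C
196 V

From λ = h/√(2mqV), we solve for V:

λ² = h²/(2mqV)
V = h²/(2mqλ²)
V = (6.626 × 10^-34 J·s)² / (2 × 9.11 × 10^-31 kg × 1.602 × 10^-19 C × (8.76 × 10^-11 m)²)
V = 196 V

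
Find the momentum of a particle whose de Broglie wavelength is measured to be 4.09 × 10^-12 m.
1.62 × 10^-22 kg·m/s

From the de Broglie relation λ = h/p, we solve for p:

p = h/λ
p = (6.626 × 10^-34 J·s) / (4.09 × 10^-12 m)
p = 1.62 × 10^-22 kg·m/s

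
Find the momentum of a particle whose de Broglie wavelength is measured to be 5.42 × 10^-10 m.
1.22 × 10^-24 kg·m/s

From the de Broglie relation λ = h/p, we solve for p:

p = h/λ
p = (6.626 × 10^-34 J·s) / (5.42 × 10^-10 m)
p = 1.22 × 10^-24 kg·m/s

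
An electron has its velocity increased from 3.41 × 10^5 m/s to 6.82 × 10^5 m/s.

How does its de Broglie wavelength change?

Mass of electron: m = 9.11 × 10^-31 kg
The wavelength decreases by a factor of 2.

Using λ = h/(mv):

Initial wavelength: λ₁ = h/(mv₁) = 2.13 × 10^-9 m
Final wavelength: λ₂ = h/(mv₂) = 1.07 × 10^-9 m

Since λ ∝ 1/v, when velocity increases by a factor of 2, the wavelength decreases by a factor of 2.

λ₂/λ₁ = v₁/v₂ = 1/2

The wavelength decreases by a factor of 2.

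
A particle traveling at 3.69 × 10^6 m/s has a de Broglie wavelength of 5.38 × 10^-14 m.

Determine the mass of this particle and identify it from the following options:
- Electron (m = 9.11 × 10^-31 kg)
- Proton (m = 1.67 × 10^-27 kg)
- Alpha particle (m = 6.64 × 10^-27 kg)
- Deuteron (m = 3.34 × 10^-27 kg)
The particle is a deuteron.

From λ = h/(mv), solve for mass:

m = h/(λv)
m = (6.626 × 10^-34 J·s) / (5.38 × 10^-14 m × 3.69 × 10^6 m/s)
m = 3.34 × 10^-27 kg

Comparing with the listed masses, this is closest to a deuteron.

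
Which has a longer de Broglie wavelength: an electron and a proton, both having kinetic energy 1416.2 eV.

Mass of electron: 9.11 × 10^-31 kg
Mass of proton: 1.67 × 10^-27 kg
The electron has the longer wavelength.

Using λ = h/√(2mKE):

For electron: λ₁ = h/√(2m₁KE) = 3.26 × 10^-11 m
For proton: λ₂ = h/√(2m₂KE) = 7.61 × 10^-13 m

Since λ ∝ 1/√m at constant kinetic energy, the lighter particle has the longer wavelength.

The electron has the longer de Broglie wavelength.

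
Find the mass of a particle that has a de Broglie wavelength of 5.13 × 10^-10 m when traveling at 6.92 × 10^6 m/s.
1.87 × 10^-31 kg

From the de Broglie relation λ = h/(mv), we solve for m:

m = h/(λv)
m = (6.626 × 10^-34 J·s) / (5.13 × 10^-10 m × 6.92 × 10^6 m/s)
m = 1.87 × 10^-31 kg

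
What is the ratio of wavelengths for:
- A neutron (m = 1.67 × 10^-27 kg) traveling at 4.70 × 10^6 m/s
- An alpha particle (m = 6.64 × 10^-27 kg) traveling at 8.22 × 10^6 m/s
λ₁/λ₂ = 6.95

Using λ = h/(mv):

λ₁ = h/(m₁v₁) = 8.44 × 10^-14 m
λ₂ = h/(m₂v₂) = 1.21 × 10^-14 m

Ratio λ₁/λ₂ = (m₂v₂)/(m₁v₁)
         = (6.64 × 10^-27 kg × 8.22 × 10^6 m/s) / (1.67 × 10^-27 kg × 4.70 × 10^6 m/s)
         = 6.95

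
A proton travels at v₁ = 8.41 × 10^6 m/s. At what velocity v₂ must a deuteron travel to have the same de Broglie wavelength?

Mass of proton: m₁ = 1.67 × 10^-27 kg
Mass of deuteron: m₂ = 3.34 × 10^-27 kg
v₂ = 4.20 × 10^6 m/s

For equal de Broglie wavelengths: λ₁ = λ₂

h/(m₁v₁) = h/(m₂v₂)
m₁v₁ = m₂v₂
v₂ = v₁ · (m₁/m₂)

v₂ = 8.41 × 10^6 m/s × (1.67 × 10^-27 kg / 3.34 × 10^-27 kg)
v₂ = 4.20 × 10^6 m/s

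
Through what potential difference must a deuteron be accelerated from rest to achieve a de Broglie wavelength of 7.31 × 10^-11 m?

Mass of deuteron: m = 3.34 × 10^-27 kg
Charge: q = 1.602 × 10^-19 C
7.68 × 10^-2 V

From λ = h/√(2mqV), we solve for V:

λ² = h²/(2mqV)
V = h²/(2mqλ²)
V = (6.626 × 10^-34 J·s)² / (2 × 3.34 × 10^-27 kg × 1.602 × 10^-19 C × (7.31 × 10^-11 m)²)
V = 7.68 × 10^-2 V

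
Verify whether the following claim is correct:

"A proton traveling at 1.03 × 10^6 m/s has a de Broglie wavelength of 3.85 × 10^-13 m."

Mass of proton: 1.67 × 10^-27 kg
True

The claim is correct.

Using λ = h/(mv):
λ = (6.626 × 10^-34 J·s) / (1.67 × 10^-27 kg × 1.03 × 10^6 m/s)
λ = 3.85 × 10^-13 m

This matches the claimed value.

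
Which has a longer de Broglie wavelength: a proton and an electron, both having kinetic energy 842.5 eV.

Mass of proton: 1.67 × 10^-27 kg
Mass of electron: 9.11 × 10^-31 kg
The electron has the longer wavelength.

Using λ = h/√(2mKE):

For proton: λ₁ = h/√(2m₁KE) = 9.87 × 10^-13 m
For electron: λ₂ = h/√(2m₂KE) = 4.23 × 10^-11 m

Since λ ∝ 1/√m at constant kinetic energy, the lighter particle has the longer wavelength.

The electron has the longer de Broglie wavelength.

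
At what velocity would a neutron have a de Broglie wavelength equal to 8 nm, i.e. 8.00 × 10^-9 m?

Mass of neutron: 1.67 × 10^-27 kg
4.96 × 10^1 m/s

From λ = h/(mv), solve for v:

v = h/(mλ)
v = (6.626 × 10^-34 J·s) / (1.67 × 10^-27 kg × 8.00 × 10^-9 m)
v = 4.96 × 10^1 m/s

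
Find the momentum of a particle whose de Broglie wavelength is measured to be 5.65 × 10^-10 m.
1.17 × 10^-24 kg·m/s

From the de Broglie relation λ = h/p, we solve for p:

p = h/λ
p = (6.626 × 10^-34 J·s) / (5.65 × 10^-10 m)
p = 1.17 × 10^-24 kg·m/s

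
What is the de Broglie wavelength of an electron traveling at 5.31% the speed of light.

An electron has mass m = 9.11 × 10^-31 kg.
4.57 × 10^-11 m

Using the de Broglie relation λ = h/(mv):

v = 5.31% × c = 1.592 × 10^7 m/s

λ = h/(mv)
λ = (6.626 × 10^-34 J·s) / (9.11 × 10^-31 kg × 1.592 × 10^7 m/s)
λ = 4.57 × 10^-11 m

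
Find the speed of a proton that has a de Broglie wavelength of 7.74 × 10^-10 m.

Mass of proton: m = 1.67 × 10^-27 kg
5.13 × 10^2 m/s

From the de Broglie relation λ = h/(mv), we solve for v:

v = h/(mλ)
v = (6.626 × 10^-34 J·s) / (1.67 × 10^-27 kg × 7.74 × 10^-10 m)
v = 5.13 × 10^2 m/s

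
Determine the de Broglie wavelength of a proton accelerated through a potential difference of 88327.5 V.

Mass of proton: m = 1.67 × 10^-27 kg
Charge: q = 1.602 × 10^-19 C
9.64 × 10^-14 m

When a particle is accelerated through voltage V, it gains kinetic energy KE = qV.

The de Broglie wavelength is then λ = h/√(2mqV):

λ = h/√(2mqV)
λ = (6.626 × 10^-34 J·s) / √(2 × 1.67 × 10^-27 kg × 1.602 × 10^-19 C × 88327.5 V)
λ = 9.64 × 10^-14 m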